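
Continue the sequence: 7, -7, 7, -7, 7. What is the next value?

Ratios: -7 / 7 = -1.0
This is a geometric sequence with common ratio r = -1.
Next term = 7 * -1 = -7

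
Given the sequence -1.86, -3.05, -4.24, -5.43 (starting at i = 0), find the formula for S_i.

Check differences: -3.05 - -1.86 = -1.19
-4.24 - -3.05 = -1.19
Common difference d = -1.19.
First term a = -1.86.
Formula: S_i = -1.86 - 1.19*i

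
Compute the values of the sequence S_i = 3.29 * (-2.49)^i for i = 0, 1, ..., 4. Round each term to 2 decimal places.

This is a geometric sequence.
i=0: S_0 = 3.29 * (-2.49)^0 = 3.29
i=1: S_1 = 3.29 * (-2.49)^1 ≈ -8.19
i=2: S_2 = 3.29 * (-2.49)^2 ≈ 20.4
i=3: S_3 = 3.29 * (-2.49)^3 ≈ -50.79
i=4: S_4 = 3.29 * (-2.49)^4 ≈ 126.47
The first 5 terms are: [3.29, -8.19, 20.4, -50.79, 126.47]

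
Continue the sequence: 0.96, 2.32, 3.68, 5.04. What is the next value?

Differences: 2.32 - 0.96 = 1.36
This is an arithmetic sequence with common difference d = 1.36.
Next term = 5.04 + 1.36 = 6.4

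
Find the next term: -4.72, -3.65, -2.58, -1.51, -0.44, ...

Differences: -3.65 - -4.72 = 1.07
This is an arithmetic sequence with common difference d = 1.07.
Next term = -0.44 + 1.07 = 0.63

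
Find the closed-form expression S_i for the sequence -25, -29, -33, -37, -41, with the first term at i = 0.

Check differences: -29 - -25 = -4
-33 - -29 = -4
Common difference d = -4.
First term a = -25.
Formula: S_i = -25 - 4*i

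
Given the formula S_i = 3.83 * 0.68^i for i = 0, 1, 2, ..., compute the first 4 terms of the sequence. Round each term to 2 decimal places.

This is a geometric sequence.
i=0: S_0 = 3.83 * 0.68^0 = 3.83
i=1: S_1 = 3.83 * 0.68^1 ≈ 2.6
i=2: S_2 = 3.83 * 0.68^2 ≈ 1.77
i=3: S_3 = 3.83 * 0.68^3 ≈ 1.2
The first 4 terms are: [3.83, 2.6, 1.77, 1.2]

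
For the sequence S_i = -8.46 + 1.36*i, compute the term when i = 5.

S_5 = -8.46 + 1.36*5 = -8.46 + 6.8 = -1.66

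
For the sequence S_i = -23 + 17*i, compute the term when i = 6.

S_6 = -23 + 17*6 = -23 + 102 = 79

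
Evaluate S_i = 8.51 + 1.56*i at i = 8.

S_8 = 8.51 + 1.56*8 = 8.51 + 12.48 = 20.99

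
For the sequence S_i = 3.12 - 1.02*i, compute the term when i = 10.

S_10 = 3.12 + -1.02*10 = 3.12 + -10.2 = -7.08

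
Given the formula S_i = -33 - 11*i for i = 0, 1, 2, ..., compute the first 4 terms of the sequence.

This is an arithmetic sequence.
i=0: S_0 = -33 + -11*0 = -33
i=1: S_1 = -33 + -11*1 = -44
i=2: S_2 = -33 + -11*2 = -55
i=3: S_3 = -33 + -11*3 = -66
The first 4 terms are: [-33, -44, -55, -66]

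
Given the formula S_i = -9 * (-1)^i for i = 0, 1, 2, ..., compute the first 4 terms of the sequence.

This is a geometric sequence.
i=0: S_0 = -9 * (-1)^0 = -9
i=1: S_1 = -9 * (-1)^1 = 9
i=2: S_2 = -9 * (-1)^2 = -9
i=3: S_3 = -9 * (-1)^3 = 9
The first 4 terms are: [-9, 9, -9, 9]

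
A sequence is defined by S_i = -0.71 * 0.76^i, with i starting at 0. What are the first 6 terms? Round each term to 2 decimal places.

This is a geometric sequence.
i=0: S_0 = -0.71 * 0.76^0 = -0.71
i=1: S_1 = -0.71 * 0.76^1 ≈ -0.54
i=2: S_2 = -0.71 * 0.76^2 ≈ -0.41
i=3: S_3 = -0.71 * 0.76^3 ≈ -0.31
i=4: S_4 = -0.71 * 0.76^4 ≈ -0.24
i=5: S_5 = -0.71 * 0.76^5 ≈ -0.18
The first 6 terms are: [-0.71, -0.54, -0.41, -0.31, -0.24, -0.18]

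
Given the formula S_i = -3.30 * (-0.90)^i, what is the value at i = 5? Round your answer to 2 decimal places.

S_5 = -3.3 * (-0.9)^5 ≈ -3.3 * -0.5905 ≈ 1.95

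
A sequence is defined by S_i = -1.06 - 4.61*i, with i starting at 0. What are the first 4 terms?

This is an arithmetic sequence.
i=0: S_0 = -1.06 + -4.61*0 = -1.06
i=1: S_1 = -1.06 + -4.61*1 = -5.67
i=2: S_2 = -1.06 + -4.61*2 = -10.28
i=3: S_3 = -1.06 + -4.61*3 = -14.89
The first 4 terms are: [-1.06, -5.67, -10.28, -14.89]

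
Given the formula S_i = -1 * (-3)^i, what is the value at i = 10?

S_10 = -1 * (-3)^10 = -1 * 59049 = -59049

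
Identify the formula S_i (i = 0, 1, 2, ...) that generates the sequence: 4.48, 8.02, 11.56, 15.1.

Check differences: 8.02 - 4.48 = 3.54
11.56 - 8.02 = 3.54
Common difference d = 3.54.
First term a = 4.48.
Formula: S_i = 4.48 + 3.54*i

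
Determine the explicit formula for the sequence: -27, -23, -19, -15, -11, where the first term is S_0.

Check differences: -23 - -27 = 4
-19 - -23 = 4
Common difference d = 4.
First term a = -27.
Formula: S_i = -27 + 4*i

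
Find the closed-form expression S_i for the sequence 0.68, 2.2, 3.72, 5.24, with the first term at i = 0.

Check differences: 2.2 - 0.68 = 1.52
3.72 - 2.2 = 1.52
Common difference d = 1.52.
First term a = 0.68.
Formula: S_i = 0.68 + 1.52*i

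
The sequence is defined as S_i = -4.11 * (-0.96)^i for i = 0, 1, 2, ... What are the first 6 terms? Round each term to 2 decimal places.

This is a geometric sequence.
i=0: S_0 = -4.11 * (-0.96)^0 = -4.11
i=1: S_1 = -4.11 * (-0.96)^1 ≈ 3.95
i=2: S_2 = -4.11 * (-0.96)^2 ≈ -3.79
i=3: S_3 = -4.11 * (-0.96)^3 ≈ 3.64
i=4: S_4 = -4.11 * (-0.96)^4 ≈ -3.49
i=5: S_5 = -4.11 * (-0.96)^5 ≈ 3.35
The first 6 terms are: [-4.11, 3.95, -3.79, 3.64, -3.49, 3.35]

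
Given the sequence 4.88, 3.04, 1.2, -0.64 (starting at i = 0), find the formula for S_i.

Check differences: 3.04 - 4.88 = -1.84
1.2 - 3.04 = -1.84
Common difference d = -1.84.
First term a = 4.88.
Formula: S_i = 4.88 - 1.84*i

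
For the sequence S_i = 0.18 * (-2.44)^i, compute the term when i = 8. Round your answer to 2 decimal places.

S_8 = 0.18 * (-2.44)^8 ≈ 0.18 * 1256.373 ≈ 226.15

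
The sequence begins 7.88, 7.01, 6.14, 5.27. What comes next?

Differences: 7.01 - 7.88 = -0.87
This is an arithmetic sequence with common difference d = -0.87.
Next term = 5.27 + -0.87 = 4.4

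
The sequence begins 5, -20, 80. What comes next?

Ratios: -20 / 5 = -4.0
This is a geometric sequence with common ratio r = -4.
Next term = 80 * -4 = -320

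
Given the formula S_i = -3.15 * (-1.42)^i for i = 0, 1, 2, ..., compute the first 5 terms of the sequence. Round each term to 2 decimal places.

This is a geometric sequence.
i=0: S_0 = -3.15 * (-1.42)^0 = -3.15
i=1: S_1 = -3.15 * (-1.42)^1 ≈ 4.47
i=2: S_2 = -3.15 * (-1.42)^2 ≈ -6.35
i=3: S_3 = -3.15 * (-1.42)^3 ≈ 9.02
i=4: S_4 = -3.15 * (-1.42)^4 ≈ -12.81
The first 5 terms are: [-3.15, 4.47, -6.35, 9.02, -12.81]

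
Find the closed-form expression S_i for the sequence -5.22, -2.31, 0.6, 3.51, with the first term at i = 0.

Check differences: -2.31 - -5.22 = 2.91
0.6 - -2.31 = 2.91
Common difference d = 2.91.
First term a = -5.22.
Formula: S_i = -5.22 + 2.91*i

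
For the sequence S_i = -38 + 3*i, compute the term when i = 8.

S_8 = -38 + 3*8 = -38 + 24 = -14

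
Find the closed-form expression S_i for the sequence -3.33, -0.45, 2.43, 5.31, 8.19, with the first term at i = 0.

Check differences: -0.45 - -3.33 = 2.88
2.43 - -0.45 = 2.88
Common difference d = 2.88.
First term a = -3.33.
Formula: S_i = -3.33 + 2.88*i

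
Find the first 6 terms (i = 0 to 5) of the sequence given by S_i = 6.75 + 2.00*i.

This is an arithmetic sequence.
i=0: S_0 = 6.75 + 2.0*0 = 6.75
i=1: S_1 = 6.75 + 2.0*1 = 8.75
i=2: S_2 = 6.75 + 2.0*2 = 10.75
i=3: S_3 = 6.75 + 2.0*3 = 12.75
i=4: S_4 = 6.75 + 2.0*4 = 14.75
i=5: S_5 = 6.75 + 2.0*5 = 16.75
The first 6 terms are: [6.75, 8.75, 10.75, 12.75, 14.75, 16.75]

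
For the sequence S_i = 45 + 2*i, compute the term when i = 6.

S_6 = 45 + 2*6 = 45 + 12 = 57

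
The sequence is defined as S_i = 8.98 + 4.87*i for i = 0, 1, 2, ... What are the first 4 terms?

This is an arithmetic sequence.
i=0: S_0 = 8.98 + 4.87*0 = 8.98
i=1: S_1 = 8.98 + 4.87*1 = 13.85
i=2: S_2 = 8.98 + 4.87*2 = 18.72
i=3: S_3 = 8.98 + 4.87*3 = 23.59
The first 4 terms are: [8.98, 13.85, 18.72, 23.59]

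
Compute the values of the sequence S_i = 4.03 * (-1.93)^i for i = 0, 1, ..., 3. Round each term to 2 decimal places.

This is a geometric sequence.
i=0: S_0 = 4.03 * (-1.93)^0 = 4.03
i=1: S_1 = 4.03 * (-1.93)^1 ≈ -7.78
i=2: S_2 = 4.03 * (-1.93)^2 ≈ 15.01
i=3: S_3 = 4.03 * (-1.93)^3 ≈ -28.97
The first 4 terms are: [4.03, -7.78, 15.01, -28.97]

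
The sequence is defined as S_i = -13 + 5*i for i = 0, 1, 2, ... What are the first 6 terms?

This is an arithmetic sequence.
i=0: S_0 = -13 + 5*0 = -13
i=1: S_1 = -13 + 5*1 = -8
i=2: S_2 = -13 + 5*2 = -3
i=3: S_3 = -13 + 5*3 = 2
i=4: S_4 = -13 + 5*4 = 7
i=5: S_5 = -13 + 5*5 = 12
The first 6 terms are: [-13, -8, -3, 2, 7, 12]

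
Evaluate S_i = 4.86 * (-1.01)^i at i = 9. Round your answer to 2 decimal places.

S_9 = 4.86 * (-1.01)^9 ≈ 4.86 * -1.0937 ≈ -5.32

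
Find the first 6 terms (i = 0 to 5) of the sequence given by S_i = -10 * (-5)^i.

This is a geometric sequence.
i=0: S_0 = -10 * (-5)^0 = -10
i=1: S_1 = -10 * (-5)^1 = 50
i=2: S_2 = -10 * (-5)^2 = -250
i=3: S_3 = -10 * (-5)^3 = 1250
i=4: S_4 = -10 * (-5)^4 = -6250
i=5: S_5 = -10 * (-5)^5 = 31250
The first 6 terms are: [-10, 50, -250, 1250, -6250, 31250]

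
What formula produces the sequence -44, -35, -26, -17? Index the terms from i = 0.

Check differences: -35 - -44 = 9
-26 - -35 = 9
Common difference d = 9.
First term a = -44.
Formula: S_i = -44 + 9*i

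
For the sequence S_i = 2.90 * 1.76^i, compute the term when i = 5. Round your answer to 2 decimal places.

S_5 = 2.9 * 1.76^5 ≈ 2.9 * 16.8874 ≈ 48.97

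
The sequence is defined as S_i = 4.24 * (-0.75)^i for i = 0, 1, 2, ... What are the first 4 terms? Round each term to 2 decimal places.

This is a geometric sequence.
i=0: S_0 = 4.24 * (-0.75)^0 = 4.24
i=1: S_1 = 4.24 * (-0.75)^1 = -3.18
i=2: S_2 = 4.24 * (-0.75)^2 ≈ 2.39
i=3: S_3 = 4.24 * (-0.75)^3 ≈ -1.79
The first 4 terms are: [4.24, -3.18, 2.39, -1.79]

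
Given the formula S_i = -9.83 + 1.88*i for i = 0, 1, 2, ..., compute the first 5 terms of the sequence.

This is an arithmetic sequence.
i=0: S_0 = -9.83 + 1.88*0 = -9.83
i=1: S_1 = -9.83 + 1.88*1 = -7.95
i=2: S_2 = -9.83 + 1.88*2 = -6.07
i=3: S_3 = -9.83 + 1.88*3 = -4.19
i=4: S_4 = -9.83 + 1.88*4 = -2.31
The first 5 terms are: [-9.83, -7.95, -6.07, -4.19, -2.31]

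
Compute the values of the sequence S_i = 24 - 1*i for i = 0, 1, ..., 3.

This is an arithmetic sequence.
i=0: S_0 = 24 + -1*0 = 24
i=1: S_1 = 24 + -1*1 = 23
i=2: S_2 = 24 + -1*2 = 22
i=3: S_3 = 24 + -1*3 = 21
The first 4 terms are: [24, 23, 22, 21]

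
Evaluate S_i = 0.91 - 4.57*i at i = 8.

S_8 = 0.91 + -4.57*8 = 0.91 + -36.56 = -35.65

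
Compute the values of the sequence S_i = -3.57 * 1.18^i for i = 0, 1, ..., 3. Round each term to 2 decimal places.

This is a geometric sequence.
i=0: S_0 = -3.57 * 1.18^0 = -3.57
i=1: S_1 = -3.57 * 1.18^1 ≈ -4.21
i=2: S_2 = -3.57 * 1.18^2 ≈ -4.97
i=3: S_3 = -3.57 * 1.18^3 ≈ -5.87
The first 4 terms are: [-3.57, -4.21, -4.97, -5.87]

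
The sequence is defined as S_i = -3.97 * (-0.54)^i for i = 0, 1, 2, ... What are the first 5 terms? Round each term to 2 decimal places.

This is a geometric sequence.
i=0: S_0 = -3.97 * (-0.54)^0 = -3.97
i=1: S_1 = -3.97 * (-0.54)^1 ≈ 2.14
i=2: S_2 = -3.97 * (-0.54)^2 ≈ -1.16
i=3: S_3 = -3.97 * (-0.54)^3 ≈ 0.63
i=4: S_4 = -3.97 * (-0.54)^4 ≈ -0.34
The first 5 terms are: [-3.97, 2.14, -1.16, 0.63, -0.34]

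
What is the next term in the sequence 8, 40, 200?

Ratios: 40 / 8 = 5.0
This is a geometric sequence with common ratio r = 5.
Next term = 200 * 5 = 1000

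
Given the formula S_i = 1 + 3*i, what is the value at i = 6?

S_6 = 1 + 3*6 = 1 + 18 = 19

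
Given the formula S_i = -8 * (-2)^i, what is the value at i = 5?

S_5 = -8 * (-2)^5 = -8 * -32 = 256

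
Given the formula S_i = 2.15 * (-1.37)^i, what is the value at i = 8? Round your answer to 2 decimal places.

S_8 = 2.15 * (-1.37)^8 ≈ 2.15 * 12.4098 ≈ 26.68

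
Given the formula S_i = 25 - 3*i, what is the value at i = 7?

S_7 = 25 + -3*7 = 25 + -21 = 4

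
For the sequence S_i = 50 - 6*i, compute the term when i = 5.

S_5 = 50 + -6*5 = 50 + -30 = 20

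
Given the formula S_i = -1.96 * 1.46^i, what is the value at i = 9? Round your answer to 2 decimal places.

S_9 = -1.96 * 1.46^9 ≈ -1.96 * 30.1423 ≈ -59.08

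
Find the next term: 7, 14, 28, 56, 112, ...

Ratios: 14 / 7 = 2.0
This is a geometric sequence with common ratio r = 2.
Next term = 112 * 2 = 224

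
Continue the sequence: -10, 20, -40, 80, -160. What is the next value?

Ratios: 20 / -10 = -2.0
This is a geometric sequence with common ratio r = -2.
Next term = -160 * -2 = 320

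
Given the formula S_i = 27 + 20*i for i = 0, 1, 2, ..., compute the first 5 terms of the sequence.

This is an arithmetic sequence.
i=0: S_0 = 27 + 20*0 = 27
i=1: S_1 = 27 + 20*1 = 47
i=2: S_2 = 27 + 20*2 = 67
i=3: S_3 = 27 + 20*3 = 87
i=4: S_4 = 27 + 20*4 = 107
The first 5 terms are: [27, 47, 67, 87, 107]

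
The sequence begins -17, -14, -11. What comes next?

Differences: -14 - -17 = 3
This is an arithmetic sequence with common difference d = 3.
Next term = -11 + 3 = -8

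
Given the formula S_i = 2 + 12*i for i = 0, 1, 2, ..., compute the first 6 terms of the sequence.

This is an arithmetic sequence.
i=0: S_0 = 2 + 12*0 = 2
i=1: S_1 = 2 + 12*1 = 14
i=2: S_2 = 2 + 12*2 = 26
i=3: S_3 = 2 + 12*3 = 38
i=4: S_4 = 2 + 12*4 = 50
i=5: S_5 = 2 + 12*5 = 62
The first 6 terms are: [2, 14, 26, 38, 50, 62]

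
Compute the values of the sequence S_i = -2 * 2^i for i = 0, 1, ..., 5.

This is a geometric sequence.
i=0: S_0 = -2 * 2^0 = -2
i=1: S_1 = -2 * 2^1 = -4
i=2: S_2 = -2 * 2^2 = -8
i=3: S_3 = -2 * 2^3 = -16
i=4: S_4 = -2 * 2^4 = -32
i=5: S_5 = -2 * 2^5 = -64
The first 6 terms are: [-2, -4, -8, -16, -32, -64]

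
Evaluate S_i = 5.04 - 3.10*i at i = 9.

S_9 = 5.04 + -3.1*9 = 5.04 + -27.9 = -22.86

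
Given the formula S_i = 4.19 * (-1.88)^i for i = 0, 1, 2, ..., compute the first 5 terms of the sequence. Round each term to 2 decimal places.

This is a geometric sequence.
i=0: S_0 = 4.19 * (-1.88)^0 = 4.19
i=1: S_1 = 4.19 * (-1.88)^1 ≈ -7.88
i=2: S_2 = 4.19 * (-1.88)^2 ≈ 14.81
i=3: S_3 = 4.19 * (-1.88)^3 ≈ -27.84
i=4: S_4 = 4.19 * (-1.88)^4 ≈ 52.34
The first 5 terms are: [4.19, -7.88, 14.81, -27.84, 52.34]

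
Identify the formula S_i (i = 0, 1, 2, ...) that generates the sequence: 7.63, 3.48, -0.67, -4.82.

Check differences: 3.48 - 7.63 = -4.15
-0.67 - 3.48 = -4.15
Common difference d = -4.15.
First term a = 7.63.
Formula: S_i = 7.63 - 4.15*i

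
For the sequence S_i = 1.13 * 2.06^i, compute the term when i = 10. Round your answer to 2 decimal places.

S_10 = 1.13 * 2.06^10 ≈ 1.13 * 1376.1704 ≈ 1555.07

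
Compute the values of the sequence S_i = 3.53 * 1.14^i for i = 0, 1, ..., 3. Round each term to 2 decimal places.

This is a geometric sequence.
i=0: S_0 = 3.53 * 1.14^0 = 3.53
i=1: S_1 = 3.53 * 1.14^1 ≈ 4.02
i=2: S_2 = 3.53 * 1.14^2 ≈ 4.59
i=3: S_3 = 3.53 * 1.14^3 ≈ 5.23
The first 4 terms are: [3.53, 4.02, 4.59, 5.23]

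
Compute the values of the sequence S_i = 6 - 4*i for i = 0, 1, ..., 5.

This is an arithmetic sequence.
i=0: S_0 = 6 + -4*0 = 6
i=1: S_1 = 6 + -4*1 = 2
i=2: S_2 = 6 + -4*2 = -2
i=3: S_3 = 6 + -4*3 = -6
i=4: S_4 = 6 + -4*4 = -10
i=5: S_5 = 6 + -4*5 = -14
The first 6 terms are: [6, 2, -2, -6, -10, -14]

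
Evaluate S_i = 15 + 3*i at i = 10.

S_10 = 15 + 3*10 = 15 + 30 = 45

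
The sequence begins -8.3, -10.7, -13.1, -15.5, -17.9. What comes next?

Differences: -10.7 - -8.3 = -2.4
This is an arithmetic sequence with common difference d = -2.4.
Next term = -17.9 + -2.4 = -20.3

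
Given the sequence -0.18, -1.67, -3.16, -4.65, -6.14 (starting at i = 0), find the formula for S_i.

Check differences: -1.67 - -0.18 = -1.49
-3.16 - -1.67 = -1.49
Common difference d = -1.49.
First term a = -0.18.
Formula: S_i = -0.18 - 1.49*i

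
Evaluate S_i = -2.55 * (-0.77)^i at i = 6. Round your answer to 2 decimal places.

S_6 = -2.55 * (-0.77)^6 ≈ -2.55 * 0.2084 ≈ -0.53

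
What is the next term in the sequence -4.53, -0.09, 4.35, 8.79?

Differences: -0.09 - -4.53 = 4.44
This is an arithmetic sequence with common difference d = 4.44.
Next term = 8.79 + 4.44 = 13.23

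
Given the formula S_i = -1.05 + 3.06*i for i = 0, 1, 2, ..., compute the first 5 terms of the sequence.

This is an arithmetic sequence.
i=0: S_0 = -1.05 + 3.06*0 = -1.05
i=1: S_1 = -1.05 + 3.06*1 = 2.01
i=2: S_2 = -1.05 + 3.06*2 = 5.07
i=3: S_3 = -1.05 + 3.06*3 = 8.13
i=4: S_4 = -1.05 + 3.06*4 = 11.19
The first 5 terms are: [-1.05, 2.01, 5.07, 8.13, 11.19]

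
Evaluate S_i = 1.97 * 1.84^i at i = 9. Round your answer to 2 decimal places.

S_9 = 1.97 * 1.84^9 ≈ 1.97 * 241.7466 ≈ 476.24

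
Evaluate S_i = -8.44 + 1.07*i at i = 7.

S_7 = -8.44 + 1.07*7 = -8.44 + 7.49 = -0.95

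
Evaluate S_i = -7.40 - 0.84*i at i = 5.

S_5 = -7.4 + -0.84*5 = -7.4 + -4.2 = -11.6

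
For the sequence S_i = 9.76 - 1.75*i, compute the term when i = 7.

S_7 = 9.76 + -1.75*7 = 9.76 + -12.25 = -2.49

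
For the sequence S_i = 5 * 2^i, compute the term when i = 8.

S_8 = 5 * 2^8 = 5 * 256 = 1280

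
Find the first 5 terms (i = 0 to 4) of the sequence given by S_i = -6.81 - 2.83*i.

This is an arithmetic sequence.
i=0: S_0 = -6.81 + -2.83*0 = -6.81
i=1: S_1 = -6.81 + -2.83*1 = -9.64
i=2: S_2 = -6.81 + -2.83*2 = -12.47
i=3: S_3 = -6.81 + -2.83*3 = -15.3
i=4: S_4 = -6.81 + -2.83*4 = -18.13
The first 5 terms are: [-6.81, -9.64, -12.47, -15.3, -18.13]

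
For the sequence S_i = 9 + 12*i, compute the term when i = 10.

S_10 = 9 + 12*10 = 9 + 120 = 129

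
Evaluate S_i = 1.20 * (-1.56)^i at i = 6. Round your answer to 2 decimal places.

S_6 = 1.2 * (-1.56)^6 ≈ 1.2 * 14.4128 ≈ 17.3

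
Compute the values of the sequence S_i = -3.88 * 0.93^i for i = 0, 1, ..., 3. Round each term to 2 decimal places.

This is a geometric sequence.
i=0: S_0 = -3.88 * 0.93^0 = -3.88
i=1: S_1 = -3.88 * 0.93^1 ≈ -3.61
i=2: S_2 = -3.88 * 0.93^2 ≈ -3.36
i=3: S_3 = -3.88 * 0.93^3 ≈ -3.12
The first 4 terms are: [-3.88, -3.61, -3.36, -3.12]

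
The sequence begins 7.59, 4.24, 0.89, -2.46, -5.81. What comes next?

Differences: 4.24 - 7.59 = -3.35
This is an arithmetic sequence with common difference d = -3.35.
Next term = -5.81 + -3.35 = -9.16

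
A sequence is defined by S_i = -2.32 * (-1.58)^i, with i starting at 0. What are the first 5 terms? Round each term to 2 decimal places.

This is a geometric sequence.
i=0: S_0 = -2.32 * (-1.58)^0 = -2.32
i=1: S_1 = -2.32 * (-1.58)^1 ≈ 3.67
i=2: S_2 = -2.32 * (-1.58)^2 ≈ -5.79
i=3: S_3 = -2.32 * (-1.58)^3 ≈ 9.15
i=4: S_4 = -2.32 * (-1.58)^4 ≈ -14.46
The first 5 terms are: [-2.32, 3.67, -5.79, 9.15, -14.46]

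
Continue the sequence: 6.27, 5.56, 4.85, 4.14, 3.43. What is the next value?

Differences: 5.56 - 6.27 = -0.71
This is an arithmetic sequence with common difference d = -0.71.
Next term = 3.43 + -0.71 = 2.72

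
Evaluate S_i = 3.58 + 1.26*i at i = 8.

S_8 = 3.58 + 1.26*8 = 3.58 + 10.08 = 13.66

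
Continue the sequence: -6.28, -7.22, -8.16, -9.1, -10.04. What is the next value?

Differences: -7.22 - -6.28 = -0.94
This is an arithmetic sequence with common difference d = -0.94.
Next term = -10.04 + -0.94 = -10.98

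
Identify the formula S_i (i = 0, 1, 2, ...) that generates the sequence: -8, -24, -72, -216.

Check ratios: -24 / -8 = 3.0
Common ratio r = 3.
First term a = -8.
Formula: S_i = -8 * 3^i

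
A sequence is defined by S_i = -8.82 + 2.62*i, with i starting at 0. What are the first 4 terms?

This is an arithmetic sequence.
i=0: S_0 = -8.82 + 2.62*0 = -8.82
i=1: S_1 = -8.82 + 2.62*1 = -6.2
i=2: S_2 = -8.82 + 2.62*2 = -3.58
i=3: S_3 = -8.82 + 2.62*3 = -0.96
The first 4 terms are: [-8.82, -6.2, -3.58, -0.96]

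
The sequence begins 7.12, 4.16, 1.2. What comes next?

Differences: 4.16 - 7.12 = -2.96
This is an arithmetic sequence with common difference d = -2.96.
Next term = 1.2 + -2.96 = -1.76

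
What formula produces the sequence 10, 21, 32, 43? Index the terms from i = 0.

Check differences: 21 - 10 = 11
32 - 21 = 11
Common difference d = 11.
First term a = 10.
Formula: S_i = 10 + 11*i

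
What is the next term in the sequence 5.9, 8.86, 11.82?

Differences: 8.86 - 5.9 = 2.96
This is an arithmetic sequence with common difference d = 2.96.
Next term = 11.82 + 2.96 = 14.78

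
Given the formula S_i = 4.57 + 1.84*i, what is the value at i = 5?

S_5 = 4.57 + 1.84*5 = 4.57 + 9.2 = 13.77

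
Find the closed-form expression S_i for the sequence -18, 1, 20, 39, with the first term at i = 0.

Check differences: 1 - -18 = 19
20 - 1 = 19
Common difference d = 19.
First term a = -18.
Formula: S_i = -18 + 19*i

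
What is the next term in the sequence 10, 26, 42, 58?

Differences: 26 - 10 = 16
This is an arithmetic sequence with common difference d = 16.
Next term = 58 + 16 = 74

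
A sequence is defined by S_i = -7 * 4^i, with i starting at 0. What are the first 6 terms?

This is a geometric sequence.
i=0: S_0 = -7 * 4^0 = -7
i=1: S_1 = -7 * 4^1 = -28
i=2: S_2 = -7 * 4^2 = -112
i=3: S_3 = -7 * 4^3 = -448
i=4: S_4 = -7 * 4^4 = -1792
i=5: S_5 = -7 * 4^5 = -7168
The first 6 terms are: [-7, -28, -112, -448, -1792, -7168]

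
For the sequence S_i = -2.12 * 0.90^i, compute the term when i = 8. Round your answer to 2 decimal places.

S_8 = -2.12 * 0.9^8 ≈ -2.12 * 0.4305 ≈ -0.91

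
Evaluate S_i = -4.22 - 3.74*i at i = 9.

S_9 = -4.22 + -3.74*9 = -4.22 + -33.66 = -37.88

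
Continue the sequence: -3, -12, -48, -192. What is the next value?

Ratios: -12 / -3 = 4.0
This is a geometric sequence with common ratio r = 4.
Next term = -192 * 4 = -768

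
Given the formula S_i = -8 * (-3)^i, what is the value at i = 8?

S_8 = -8 * (-3)^8 = -8 * 6561 = -52488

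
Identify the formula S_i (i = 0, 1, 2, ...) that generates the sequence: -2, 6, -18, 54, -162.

Check ratios: 6 / -2 = -3.0
Common ratio r = -3.
First term a = -2.
Formula: S_i = -2 * (-3)^i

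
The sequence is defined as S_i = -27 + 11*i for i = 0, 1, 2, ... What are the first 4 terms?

This is an arithmetic sequence.
i=0: S_0 = -27 + 11*0 = -27
i=1: S_1 = -27 + 11*1 = -16
i=2: S_2 = -27 + 11*2 = -5
i=3: S_3 = -27 + 11*3 = 6
The first 4 terms are: [-27, -16, -5, 6]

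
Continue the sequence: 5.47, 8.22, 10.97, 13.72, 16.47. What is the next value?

Differences: 8.22 - 5.47 = 2.75
This is an arithmetic sequence with common difference d = 2.75.
Next term = 16.47 + 2.75 = 19.22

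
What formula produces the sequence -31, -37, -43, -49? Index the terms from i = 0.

Check differences: -37 - -31 = -6
-43 - -37 = -6
Common difference d = -6.
First term a = -31.
Formula: S_i = -31 - 6*i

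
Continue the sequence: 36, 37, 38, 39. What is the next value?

Differences: 37 - 36 = 1
This is an arithmetic sequence with common difference d = 1.
Next term = 39 + 1 = 40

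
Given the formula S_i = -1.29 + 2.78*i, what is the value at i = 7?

S_7 = -1.29 + 2.78*7 = -1.29 + 19.46 = 18.17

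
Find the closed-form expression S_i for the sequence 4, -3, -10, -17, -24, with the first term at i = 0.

Check differences: -3 - 4 = -7
-10 - -3 = -7
Common difference d = -7.
First term a = 4.
Formula: S_i = 4 - 7*i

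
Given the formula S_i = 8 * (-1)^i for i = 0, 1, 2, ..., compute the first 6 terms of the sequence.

This is a geometric sequence.
i=0: S_0 = 8 * (-1)^0 = 8
i=1: S_1 = 8 * (-1)^1 = -8
i=2: S_2 = 8 * (-1)^2 = 8
i=3: S_3 = 8 * (-1)^3 = -8
i=4: S_4 = 8 * (-1)^4 = 8
i=5: S_5 = 8 * (-1)^5 = -8
The first 6 terms are: [8, -8, 8, -8, 8, -8]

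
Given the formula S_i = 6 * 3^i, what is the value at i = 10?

S_10 = 6 * 3^10 = 6 * 59049 = 354294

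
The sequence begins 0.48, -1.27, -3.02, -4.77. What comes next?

Differences: -1.27 - 0.48 = -1.75
This is an arithmetic sequence with common difference d = -1.75.
Next term = -4.77 + -1.75 = -6.52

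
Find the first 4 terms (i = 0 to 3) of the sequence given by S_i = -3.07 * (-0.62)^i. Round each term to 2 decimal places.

This is a geometric sequence.
i=0: S_0 = -3.07 * (-0.62)^0 = -3.07
i=1: S_1 = -3.07 * (-0.62)^1 ≈ 1.9
i=2: S_2 = -3.07 * (-0.62)^2 ≈ -1.18
i=3: S_3 = -3.07 * (-0.62)^3 ≈ 0.73
The first 4 terms are: [-3.07, 1.9, -1.18, 0.73]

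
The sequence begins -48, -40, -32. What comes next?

Differences: -40 - -48 = 8
This is an arithmetic sequence with common difference d = 8.
Next term = -32 + 8 = -24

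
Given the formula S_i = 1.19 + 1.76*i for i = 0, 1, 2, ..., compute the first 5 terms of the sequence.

This is an arithmetic sequence.
i=0: S_0 = 1.19 + 1.76*0 = 1.19
i=1: S_1 = 1.19 + 1.76*1 = 2.95
i=2: S_2 = 1.19 + 1.76*2 = 4.71
i=3: S_3 = 1.19 + 1.76*3 = 6.47
i=4: S_4 = 1.19 + 1.76*4 = 8.23
The first 5 terms are: [1.19, 2.95, 4.71, 6.47, 8.23]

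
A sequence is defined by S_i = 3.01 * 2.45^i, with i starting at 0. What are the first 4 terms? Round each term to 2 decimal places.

This is a geometric sequence.
i=0: S_0 = 3.01 * 2.45^0 = 3.01
i=1: S_1 = 3.01 * 2.45^1 ≈ 7.37
i=2: S_2 = 3.01 * 2.45^2 ≈ 18.07
i=3: S_3 = 3.01 * 2.45^3 ≈ 44.27
The first 4 terms are: [3.01, 7.37, 18.07, 44.27]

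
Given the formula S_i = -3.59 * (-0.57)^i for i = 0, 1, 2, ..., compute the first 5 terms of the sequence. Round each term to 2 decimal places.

This is a geometric sequence.
i=0: S_0 = -3.59 * (-0.57)^0 = -3.59
i=1: S_1 = -3.59 * (-0.57)^1 ≈ 2.05
i=2: S_2 = -3.59 * (-0.57)^2 ≈ -1.17
i=3: S_3 = -3.59 * (-0.57)^3 ≈ 0.66
i=4: S_4 = -3.59 * (-0.57)^4 ≈ -0.38
The first 5 terms are: [-3.59, 2.05, -1.17, 0.66, -0.38]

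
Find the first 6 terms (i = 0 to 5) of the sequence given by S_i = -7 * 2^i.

This is a geometric sequence.
i=0: S_0 = -7 * 2^0 = -7
i=1: S_1 = -7 * 2^1 = -14
i=2: S_2 = -7 * 2^2 = -28
i=3: S_3 = -7 * 2^3 = -56
i=4: S_4 = -7 * 2^4 = -112
i=5: S_5 = -7 * 2^5 = -224
The first 6 terms are: [-7, -14, -28, -56, -112, -224]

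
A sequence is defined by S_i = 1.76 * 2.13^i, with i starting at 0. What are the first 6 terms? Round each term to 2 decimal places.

This is a geometric sequence.
i=0: S_0 = 1.76 * 2.13^0 = 1.76
i=1: S_1 = 1.76 * 2.13^1 ≈ 3.75
i=2: S_2 = 1.76 * 2.13^2 ≈ 7.98
i=3: S_3 = 1.76 * 2.13^3 ≈ 17.01
i=4: S_4 = 1.76 * 2.13^4 ≈ 36.23
i=5: S_5 = 1.76 * 2.13^5 ≈ 77.16
The first 6 terms are: [1.76, 3.75, 7.98, 17.01, 36.23, 77.16]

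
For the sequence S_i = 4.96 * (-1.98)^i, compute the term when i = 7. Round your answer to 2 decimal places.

S_7 = 4.96 * (-1.98)^7 ≈ 4.96 * -119.3044 ≈ -591.75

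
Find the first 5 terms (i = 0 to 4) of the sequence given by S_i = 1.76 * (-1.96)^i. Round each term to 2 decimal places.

This is a geometric sequence.
i=0: S_0 = 1.76 * (-1.96)^0 = 1.76
i=1: S_1 = 1.76 * (-1.96)^1 ≈ -3.45
i=2: S_2 = 1.76 * (-1.96)^2 ≈ 6.76
i=3: S_3 = 1.76 * (-1.96)^3 ≈ -13.25
i=4: S_4 = 1.76 * (-1.96)^4 ≈ 25.97
The first 5 terms are: [1.76, -3.45, 6.76, -13.25, 25.97]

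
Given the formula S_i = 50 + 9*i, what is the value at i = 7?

S_7 = 50 + 9*7 = 50 + 63 = 113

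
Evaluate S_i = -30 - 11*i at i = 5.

S_5 = -30 + -11*5 = -30 + -55 = -85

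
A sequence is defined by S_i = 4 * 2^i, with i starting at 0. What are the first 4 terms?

This is a geometric sequence.
i=0: S_0 = 4 * 2^0 = 4
i=1: S_1 = 4 * 2^1 = 8
i=2: S_2 = 4 * 2^2 = 16
i=3: S_3 = 4 * 2^3 = 32
The first 4 terms are: [4, 8, 16, 32]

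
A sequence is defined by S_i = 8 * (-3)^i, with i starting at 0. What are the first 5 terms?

This is a geometric sequence.
i=0: S_0 = 8 * (-3)^0 = 8
i=1: S_1 = 8 * (-3)^1 = -24
i=2: S_2 = 8 * (-3)^2 = 72
i=3: S_3 = 8 * (-3)^3 = -216
i=4: S_4 = 8 * (-3)^4 = 648
The first 5 terms are: [8, -24, 72, -216, 648]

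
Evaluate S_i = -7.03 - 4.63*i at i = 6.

S_6 = -7.03 + -4.63*6 = -7.03 + -27.78 = -34.81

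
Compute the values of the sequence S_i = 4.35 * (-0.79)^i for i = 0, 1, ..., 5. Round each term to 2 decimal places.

This is a geometric sequence.
i=0: S_0 = 4.35 * (-0.79)^0 = 4.35
i=1: S_1 = 4.35 * (-0.79)^1 ≈ -3.44
i=2: S_2 = 4.35 * (-0.79)^2 ≈ 2.71
i=3: S_3 = 4.35 * (-0.79)^3 ≈ -2.14
i=4: S_4 = 4.35 * (-0.79)^4 ≈ 1.69
i=5: S_5 = 4.35 * (-0.79)^5 ≈ -1.34
The first 6 terms are: [4.35, -3.44, 2.71, -2.14, 1.69, -1.34]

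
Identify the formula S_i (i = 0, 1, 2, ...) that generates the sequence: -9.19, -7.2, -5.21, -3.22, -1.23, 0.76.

Check differences: -7.2 - -9.19 = 1.99
-5.21 - -7.2 = 1.99
Common difference d = 1.99.
First term a = -9.19.
Formula: S_i = -9.19 + 1.99*i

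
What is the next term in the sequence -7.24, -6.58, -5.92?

Differences: -6.58 - -7.24 = 0.66
This is an arithmetic sequence with common difference d = 0.66.
Next term = -5.92 + 0.66 = -5.26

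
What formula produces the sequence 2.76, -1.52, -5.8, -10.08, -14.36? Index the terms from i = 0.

Check differences: -1.52 - 2.76 = -4.28
-5.8 - -1.52 = -4.28
Common difference d = -4.28.
First term a = 2.76.
Formula: S_i = 2.76 - 4.28*i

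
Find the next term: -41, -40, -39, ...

Differences: -40 - -41 = 1
This is an arithmetic sequence with common difference d = 1.
Next term = -39 + 1 = -38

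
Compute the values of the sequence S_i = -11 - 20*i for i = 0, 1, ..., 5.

This is an arithmetic sequence.
i=0: S_0 = -11 + -20*0 = -11
i=1: S_1 = -11 + -20*1 = -31
i=2: S_2 = -11 + -20*2 = -51
i=3: S_3 = -11 + -20*3 = -71
i=4: S_4 = -11 + -20*4 = -91
i=5: S_5 = -11 + -20*5 = -111
The first 6 terms are: [-11, -31, -51, -71, -91, -111]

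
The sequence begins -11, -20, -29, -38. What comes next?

Differences: -20 - -11 = -9
This is an arithmetic sequence with common difference d = -9.
Next term = -38 + -9 = -47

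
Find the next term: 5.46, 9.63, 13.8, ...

Differences: 9.63 - 5.46 = 4.17
This is an arithmetic sequence with common difference d = 4.17.
Next term = 13.8 + 4.17 = 17.97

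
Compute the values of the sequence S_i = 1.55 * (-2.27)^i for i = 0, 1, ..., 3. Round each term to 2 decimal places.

This is a geometric sequence.
i=0: S_0 = 1.55 * (-2.27)^0 = 1.55
i=1: S_1 = 1.55 * (-2.27)^1 ≈ -3.52
i=2: S_2 = 1.55 * (-2.27)^2 ≈ 7.99
i=3: S_3 = 1.55 * (-2.27)^3 ≈ -18.13
The first 4 terms are: [1.55, -3.52, 7.99, -18.13]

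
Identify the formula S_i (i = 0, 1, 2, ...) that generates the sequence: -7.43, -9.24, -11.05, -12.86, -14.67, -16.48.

Check differences: -9.24 - -7.43 = -1.81
-11.05 - -9.24 = -1.81
Common difference d = -1.81.
First term a = -7.43.
Formula: S_i = -7.43 - 1.81*i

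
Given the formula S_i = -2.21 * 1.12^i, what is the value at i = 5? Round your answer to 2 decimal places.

S_5 = -2.21 * 1.12^5 ≈ -2.21 * 1.7623 ≈ -3.89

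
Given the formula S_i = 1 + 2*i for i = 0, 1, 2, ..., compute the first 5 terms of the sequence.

This is an arithmetic sequence.
i=0: S_0 = 1 + 2*0 = 1
i=1: S_1 = 1 + 2*1 = 3
i=2: S_2 = 1 + 2*2 = 5
i=3: S_3 = 1 + 2*3 = 7
i=4: S_4 = 1 + 2*4 = 9
The first 5 terms are: [1, 3, 5, 7, 9]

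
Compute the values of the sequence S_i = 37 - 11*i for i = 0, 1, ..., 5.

This is an arithmetic sequence.
i=0: S_0 = 37 + -11*0 = 37
i=1: S_1 = 37 + -11*1 = 26
i=2: S_2 = 37 + -11*2 = 15
i=3: S_3 = 37 + -11*3 = 4
i=4: S_4 = 37 + -11*4 = -7
i=5: S_5 = 37 + -11*5 = -18
The first 6 terms are: [37, 26, 15, 4, -7, -18]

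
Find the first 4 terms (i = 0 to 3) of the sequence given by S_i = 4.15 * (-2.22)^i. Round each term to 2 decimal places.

This is a geometric sequence.
i=0: S_0 = 4.15 * (-2.22)^0 = 4.15
i=1: S_1 = 4.15 * (-2.22)^1 ≈ -9.21
i=2: S_2 = 4.15 * (-2.22)^2 ≈ 20.45
i=3: S_3 = 4.15 * (-2.22)^3 ≈ -45.41
The first 4 terms are: [4.15, -9.21, 20.45, -45.41]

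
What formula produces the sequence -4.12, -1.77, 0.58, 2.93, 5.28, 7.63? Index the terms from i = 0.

Check differences: -1.77 - -4.12 = 2.35
0.58 - -1.77 = 2.35
Common difference d = 2.35.
First term a = -4.12.
Formula: S_i = -4.12 + 2.35*i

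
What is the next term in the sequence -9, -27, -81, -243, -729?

Ratios: -27 / -9 = 3.0
This is a geometric sequence with common ratio r = 3.
Next term = -729 * 3 = -2187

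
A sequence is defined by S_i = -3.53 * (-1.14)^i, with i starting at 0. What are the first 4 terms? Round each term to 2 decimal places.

This is a geometric sequence.
i=0: S_0 = -3.53 * (-1.14)^0 = -3.53
i=1: S_1 = -3.53 * (-1.14)^1 ≈ 4.02
i=2: S_2 = -3.53 * (-1.14)^2 ≈ -4.59
i=3: S_3 = -3.53 * (-1.14)^3 ≈ 5.23
The first 4 terms are: [-3.53, 4.02, -4.59, 5.23]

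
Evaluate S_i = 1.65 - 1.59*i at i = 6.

S_6 = 1.65 + -1.59*6 = 1.65 + -9.54 = -7.89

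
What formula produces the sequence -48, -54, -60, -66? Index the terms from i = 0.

Check differences: -54 - -48 = -6
-60 - -54 = -6
Common difference d = -6.
First term a = -48.
Formula: S_i = -48 - 6*i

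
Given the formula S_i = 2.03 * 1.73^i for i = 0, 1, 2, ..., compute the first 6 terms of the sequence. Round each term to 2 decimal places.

This is a geometric sequence.
i=0: S_0 = 2.03 * 1.73^0 = 2.03
i=1: S_1 = 2.03 * 1.73^1 ≈ 3.51
i=2: S_2 = 2.03 * 1.73^2 ≈ 6.08
i=3: S_3 = 2.03 * 1.73^3 ≈ 10.51
i=4: S_4 = 2.03 * 1.73^4 ≈ 18.18
i=5: S_5 = 2.03 * 1.73^5 ≈ 31.46
The first 6 terms are: [2.03, 3.51, 6.08, 10.51, 18.18, 31.46]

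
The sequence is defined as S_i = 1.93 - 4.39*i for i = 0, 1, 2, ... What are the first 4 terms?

This is an arithmetic sequence.
i=0: S_0 = 1.93 + -4.39*0 = 1.93
i=1: S_1 = 1.93 + -4.39*1 = -2.46
i=2: S_2 = 1.93 + -4.39*2 = -6.85
i=3: S_3 = 1.93 + -4.39*3 = -11.24
The first 4 terms are: [1.93, -2.46, -6.85, -11.24]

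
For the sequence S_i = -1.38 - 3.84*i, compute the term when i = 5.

S_5 = -1.38 + -3.84*5 = -1.38 + -19.2 = -20.58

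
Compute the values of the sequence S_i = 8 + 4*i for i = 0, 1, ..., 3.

This is an arithmetic sequence.
i=0: S_0 = 8 + 4*0 = 8
i=1: S_1 = 8 + 4*1 = 12
i=2: S_2 = 8 + 4*2 = 16
i=3: S_3 = 8 + 4*3 = 20
The first 4 terms are: [8, 12, 16, 20]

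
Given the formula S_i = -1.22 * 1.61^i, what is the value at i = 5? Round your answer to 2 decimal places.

S_5 = -1.22 * 1.61^5 ≈ -1.22 * 10.8176 ≈ -13.2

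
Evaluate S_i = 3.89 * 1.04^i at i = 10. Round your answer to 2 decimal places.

S_10 = 3.89 * 1.04^10 ≈ 3.89 * 1.4802 ≈ 5.76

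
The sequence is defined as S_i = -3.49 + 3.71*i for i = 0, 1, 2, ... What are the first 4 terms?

This is an arithmetic sequence.
i=0: S_0 = -3.49 + 3.71*0 = -3.49
i=1: S_1 = -3.49 + 3.71*1 = 0.22
i=2: S_2 = -3.49 + 3.71*2 = 3.93
i=3: S_3 = -3.49 + 3.71*3 = 7.64
The first 4 terms are: [-3.49, 0.22, 3.93, 7.64]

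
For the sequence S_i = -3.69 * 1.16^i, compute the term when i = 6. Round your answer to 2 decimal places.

S_6 = -3.69 * 1.16^6 ≈ -3.69 * 2.4364 ≈ -8.99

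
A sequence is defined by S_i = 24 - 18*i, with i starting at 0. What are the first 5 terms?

This is an arithmetic sequence.
i=0: S_0 = 24 + -18*0 = 24
i=1: S_1 = 24 + -18*1 = 6
i=2: S_2 = 24 + -18*2 = -12
i=3: S_3 = 24 + -18*3 = -30
i=4: S_4 = 24 + -18*4 = -48
The first 5 terms are: [24, 6, -12, -30, -48]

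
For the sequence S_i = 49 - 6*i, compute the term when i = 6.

S_6 = 49 + -6*6 = 49 + -36 = 13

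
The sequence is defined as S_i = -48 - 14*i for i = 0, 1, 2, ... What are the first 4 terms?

This is an arithmetic sequence.
i=0: S_0 = -48 + -14*0 = -48
i=1: S_1 = -48 + -14*1 = -62
i=2: S_2 = -48 + -14*2 = -76
i=3: S_3 = -48 + -14*3 = -90
The first 4 terms are: [-48, -62, -76, -90]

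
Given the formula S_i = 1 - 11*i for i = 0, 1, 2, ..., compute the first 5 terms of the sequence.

This is an arithmetic sequence.
i=0: S_0 = 1 + -11*0 = 1
i=1: S_1 = 1 + -11*1 = -10
i=2: S_2 = 1 + -11*2 = -21
i=3: S_3 = 1 + -11*3 = -32
i=4: S_4 = 1 + -11*4 = -43
The first 5 terms are: [1, -10, -21, -32, -43]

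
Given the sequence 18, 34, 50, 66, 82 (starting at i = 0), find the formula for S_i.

Check differences: 34 - 18 = 16
50 - 34 = 16
Common difference d = 16.
First term a = 18.
Formula: S_i = 18 + 16*i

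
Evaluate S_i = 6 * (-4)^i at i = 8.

S_8 = 6 * (-4)^8 = 6 * 65536 = 393216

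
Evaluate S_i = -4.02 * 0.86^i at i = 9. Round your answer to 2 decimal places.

S_9 = -4.02 * 0.86^9 ≈ -4.02 * 0.2573 ≈ -1.03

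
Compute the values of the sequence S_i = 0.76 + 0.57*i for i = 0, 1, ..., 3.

This is an arithmetic sequence.
i=0: S_0 = 0.76 + 0.57*0 = 0.76
i=1: S_1 = 0.76 + 0.57*1 = 1.33
i=2: S_2 = 0.76 + 0.57*2 = 1.9
i=3: S_3 = 0.76 + 0.57*3 = 2.47
The first 4 terms are: [0.76, 1.33, 1.9, 2.47]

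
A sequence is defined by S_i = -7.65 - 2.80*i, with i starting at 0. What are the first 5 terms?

This is an arithmetic sequence.
i=0: S_0 = -7.65 + -2.8*0 = -7.65
i=1: S_1 = -7.65 + -2.8*1 = -10.45
i=2: S_2 = -7.65 + -2.8*2 = -13.25
i=3: S_3 = -7.65 + -2.8*3 = -16.05
i=4: S_4 = -7.65 + -2.8*4 = -18.85
The first 5 terms are: [-7.65, -10.45, -13.25, -16.05, -18.85]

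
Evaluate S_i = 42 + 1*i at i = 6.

S_6 = 42 + 1*6 = 42 + 6 = 48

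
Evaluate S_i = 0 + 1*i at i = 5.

S_5 = 0 + 1*5 = 0 + 5 = 5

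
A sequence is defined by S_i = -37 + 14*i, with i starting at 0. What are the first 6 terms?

This is an arithmetic sequence.
i=0: S_0 = -37 + 14*0 = -37
i=1: S_1 = -37 + 14*1 = -23
i=2: S_2 = -37 + 14*2 = -9
i=3: S_3 = -37 + 14*3 = 5
i=4: S_4 = -37 + 14*4 = 19
i=5: S_5 = -37 + 14*5 = 33
The first 6 terms are: [-37, -23, -9, 5, 19, 33]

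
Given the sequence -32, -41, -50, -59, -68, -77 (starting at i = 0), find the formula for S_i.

Check differences: -41 - -32 = -9
-50 - -41 = -9
Common difference d = -9.
First term a = -32.
Formula: S_i = -32 - 9*i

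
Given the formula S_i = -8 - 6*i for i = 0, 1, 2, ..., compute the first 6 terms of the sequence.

This is an arithmetic sequence.
i=0: S_0 = -8 + -6*0 = -8
i=1: S_1 = -8 + -6*1 = -14
i=2: S_2 = -8 + -6*2 = -20
i=3: S_3 = -8 + -6*3 = -26
i=4: S_4 = -8 + -6*4 = -32
i=5: S_5 = -8 + -6*5 = -38
The first 6 terms are: [-8, -14, -20, -26, -32, -38]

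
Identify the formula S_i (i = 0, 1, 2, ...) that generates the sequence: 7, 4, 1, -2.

Check differences: 4 - 7 = -3
1 - 4 = -3
Common difference d = -3.
First term a = 7.
Formula: S_i = 7 - 3*i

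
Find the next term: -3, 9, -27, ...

Ratios: 9 / -3 = -3.0
This is a geometric sequence with common ratio r = -3.
Next term = -27 * -3 = 81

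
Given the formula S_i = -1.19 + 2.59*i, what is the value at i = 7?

S_7 = -1.19 + 2.59*7 = -1.19 + 18.13 = 16.94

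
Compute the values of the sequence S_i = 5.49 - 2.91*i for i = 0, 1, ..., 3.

This is an arithmetic sequence.
i=0: S_0 = 5.49 + -2.91*0 = 5.49
i=1: S_1 = 5.49 + -2.91*1 = 2.58
i=2: S_2 = 5.49 + -2.91*2 = -0.33
i=3: S_3 = 5.49 + -2.91*3 = -3.24
The first 4 terms are: [5.49, 2.58, -0.33, -3.24]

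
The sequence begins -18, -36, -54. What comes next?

Differences: -36 - -18 = -18
This is an arithmetic sequence with common difference d = -18.
Next term = -54 + -18 = -72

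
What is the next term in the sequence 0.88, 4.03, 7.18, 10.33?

Differences: 4.03 - 0.88 = 3.15
This is an arithmetic sequence with common difference d = 3.15.
Next term = 10.33 + 3.15 = 13.48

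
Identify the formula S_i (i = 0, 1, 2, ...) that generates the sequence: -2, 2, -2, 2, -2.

Check ratios: 2 / -2 = -1.0
Common ratio r = -1.
First term a = -2.
Formula: S_i = -2 * (-1)^i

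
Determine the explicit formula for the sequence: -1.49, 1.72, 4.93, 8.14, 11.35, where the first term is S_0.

Check differences: 1.72 - -1.49 = 3.21
4.93 - 1.72 = 3.21
Common difference d = 3.21.
First term a = -1.49.
Formula: S_i = -1.49 + 3.21*i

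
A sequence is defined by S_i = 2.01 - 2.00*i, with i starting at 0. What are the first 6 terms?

This is an arithmetic sequence.
i=0: S_0 = 2.01 + -2.0*0 = 2.01
i=1: S_1 = 2.01 + -2.0*1 = 0.01
i=2: S_2 = 2.01 + -2.0*2 = -1.99
i=3: S_3 = 2.01 + -2.0*3 = -3.99
i=4: S_4 = 2.01 + -2.0*4 = -5.99
i=5: S_5 = 2.01 + -2.0*5 = -7.99
The first 6 terms are: [2.01, 0.01, -1.99, -3.99, -5.99, -7.99]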